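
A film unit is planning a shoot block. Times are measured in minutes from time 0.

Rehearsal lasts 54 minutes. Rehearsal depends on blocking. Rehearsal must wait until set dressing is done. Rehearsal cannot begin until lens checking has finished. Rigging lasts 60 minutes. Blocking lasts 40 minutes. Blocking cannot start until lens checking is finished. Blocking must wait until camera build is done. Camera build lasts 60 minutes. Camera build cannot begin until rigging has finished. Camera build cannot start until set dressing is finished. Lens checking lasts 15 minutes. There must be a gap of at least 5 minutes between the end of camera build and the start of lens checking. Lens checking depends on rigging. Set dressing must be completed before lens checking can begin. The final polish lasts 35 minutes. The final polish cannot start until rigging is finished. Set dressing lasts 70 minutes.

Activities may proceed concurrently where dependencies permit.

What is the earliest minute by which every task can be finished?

244

Nothing blocks set dressing, so it runs from minute 0 to minute 70.
Rigging has no prerequisites, so it starts at minute 0 and finishes at minute 60.
The final polish waits on rigging (finishes minute 60), so it starts at minute 60 and finishes at 60 + 35 = minute 95.
Camera build has to wait for rigging (finishes minute 60); set dressing (finishes minute 70). The latest of these is minute 70, so camera build runs minute 70 to 70 + 60 = minute 130.
Lens checking cannot start until camera build (finishes minute 130, plus 5-minute gap → minute 135); rigging (finishes minute 60); set dressing (finishes minute 70). The controlling bound is minute 135, so lens checking finishes at 135 + 15 = minute 150.
Blocking needs all of lens checking (finishes minute 150); camera build (finishes minute 130). That puts its earliest start at minute 150; it finishes at 150 + 40 = minute 190.
Rehearsal needs all of blocking (finishes minute 190); set dressing (finishes minute 70); lens checking (finishes minute 150). That puts its earliest start at minute 190; it finishes at 190 + 54 = minute 244.
All tasks are finished once the last one completes. Finish times: Rigging at 60, Set dressing at 70, Camera build at 130, Lens checking at 150, Blocking at 190, Rehearsal at 244, The final polish at 95. The latest is minute 244.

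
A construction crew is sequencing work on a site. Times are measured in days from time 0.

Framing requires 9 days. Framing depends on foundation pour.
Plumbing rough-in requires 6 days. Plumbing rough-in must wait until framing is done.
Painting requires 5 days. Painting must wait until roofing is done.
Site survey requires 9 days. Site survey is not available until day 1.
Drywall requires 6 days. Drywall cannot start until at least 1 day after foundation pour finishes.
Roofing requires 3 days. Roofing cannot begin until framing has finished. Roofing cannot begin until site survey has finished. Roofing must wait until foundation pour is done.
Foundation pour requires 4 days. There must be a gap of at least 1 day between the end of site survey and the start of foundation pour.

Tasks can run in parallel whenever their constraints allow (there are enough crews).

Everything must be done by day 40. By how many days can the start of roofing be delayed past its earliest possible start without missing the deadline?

Site survey cannot begin until its own release at day 1. It runs from day 1 to 1 + 9 = day 10.
Foundation pour cannot begin until site survey (finishes day 10, plus 1-day gap → day 11). It runs from day 11 to 11 + 4 = day 15.
Framing cannot begin until foundation pour (finishes day 15). It runs from day 15 to 15 + 9 = day 24.
For roofing: framing (finishes day 24); site survey (finishes day 10); foundation pour (finishes day 15). Taking the maximum gives a start of day 24, and it finishes at 24 + 3 = day 27.

Working backward from the deadline:
To finish by day 40, painting (duration 5) must start no later than day 35.
Since painting (must start by day 35) depends on it, roofing must finish by day 35. Backing off its 3-day duration gives a latest start of day 32.
So roofing can start as early as day 24 and as late as day 32, giving 32 − 24 = 8 days of slack.

8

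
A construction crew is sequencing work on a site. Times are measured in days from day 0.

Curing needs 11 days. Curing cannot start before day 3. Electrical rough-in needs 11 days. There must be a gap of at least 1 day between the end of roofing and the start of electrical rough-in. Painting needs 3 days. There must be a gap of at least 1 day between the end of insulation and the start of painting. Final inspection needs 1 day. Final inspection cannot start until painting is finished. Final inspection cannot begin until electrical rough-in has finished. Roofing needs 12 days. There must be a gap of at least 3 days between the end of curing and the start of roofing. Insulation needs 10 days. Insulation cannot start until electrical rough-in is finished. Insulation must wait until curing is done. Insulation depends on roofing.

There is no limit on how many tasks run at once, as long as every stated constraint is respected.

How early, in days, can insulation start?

41

After its own release at day 3, curing can start at day 3 and finishes at day 14.
Roofing cannot begin until curing (finishes day 14, plus 3-day gap → day 17). It runs from day 17 to 17 + 12 = day 29.
Electrical rough-in cannot begin until roofing (finishes day 29, plus 1-day gap → day 30). It runs from day 30 to 30 + 11 = day 41.
Insulation waits on electrical rough-in (finishes day 41); curing (finishes day 14); roofing (finishes day 29). The latest of these is day 41, which is the earliest insulation can start.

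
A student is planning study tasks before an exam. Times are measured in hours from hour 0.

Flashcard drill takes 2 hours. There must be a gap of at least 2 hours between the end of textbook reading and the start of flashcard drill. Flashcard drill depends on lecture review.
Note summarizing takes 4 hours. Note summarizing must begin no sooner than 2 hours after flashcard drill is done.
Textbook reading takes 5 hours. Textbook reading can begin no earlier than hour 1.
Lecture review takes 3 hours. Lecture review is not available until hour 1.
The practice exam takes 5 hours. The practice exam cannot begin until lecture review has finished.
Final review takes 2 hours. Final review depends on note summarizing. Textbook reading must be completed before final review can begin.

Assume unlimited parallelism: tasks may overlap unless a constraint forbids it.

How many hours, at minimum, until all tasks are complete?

Lecture review cannot begin until its own release at hour 1. It runs from hour 1 to 1 + 3 = hour 4.
After lecture review (finishes hour 4), the practice exam can start at hour 4 and finishes at hour 9.
Textbook reading cannot begin until its own release at hour 1. It runs from hour 1 to 1 + 5 = hour 6.
Flashcard drill needs all of textbook reading (finishes hour 6, plus 2-hour gap → hour 8); lecture review (finishes hour 4). That puts its earliest start at hour 8; it finishes at 8 + 2 = hour 10.
After flashcard drill (finishes hour 10, plus 2-hour gap → hour 12), note summarizing can start at hour 12 and finishes at hour 16.
Final review needs all of note summarizing (finishes hour 16); textbook reading (finishes hour 6). That puts its earliest start at hour 16; it finishes at 16 + 2 = hour 18.
All tasks are finished once the last one completes. Finish times: Textbook reading at 6, Lecture review at 4, Flashcard drill at 10, The practice exam at 9, Note summarizing at 16, Final review at 18. The latest is hour 18.

18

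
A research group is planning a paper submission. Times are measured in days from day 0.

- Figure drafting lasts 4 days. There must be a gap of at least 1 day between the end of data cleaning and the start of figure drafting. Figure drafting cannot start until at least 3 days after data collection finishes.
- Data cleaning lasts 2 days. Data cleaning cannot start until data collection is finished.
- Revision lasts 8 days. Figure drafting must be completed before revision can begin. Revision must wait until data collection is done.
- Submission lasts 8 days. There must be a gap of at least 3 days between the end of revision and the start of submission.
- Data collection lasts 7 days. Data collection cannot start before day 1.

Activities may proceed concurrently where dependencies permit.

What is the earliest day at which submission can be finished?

34

Data collection cannot begin until its own release at day 1. It runs from day 1 to 1 + 7 = day 8.
Data cleaning cannot begin until data collection (finishes day 8). It runs from day 8 to 8 + 2 = day 10.
Figure drafting needs all of data cleaning (finishes day 10, plus 1-day gap → day 11); data collection (finishes day 8, plus 3-day gap → day 11). That puts its earliest start at day 11; it finishes at 11 + 4 = day 15.
For revision: figure drafting (finishes day 15); data collection (finishes day 8). Taking the maximum gives a start of day 15, and it finishes at 15 + 8 = day 23.
After revision (finishes day 23, plus 3-day gap → day 26), submission can start at day 26 and finishes at day 34.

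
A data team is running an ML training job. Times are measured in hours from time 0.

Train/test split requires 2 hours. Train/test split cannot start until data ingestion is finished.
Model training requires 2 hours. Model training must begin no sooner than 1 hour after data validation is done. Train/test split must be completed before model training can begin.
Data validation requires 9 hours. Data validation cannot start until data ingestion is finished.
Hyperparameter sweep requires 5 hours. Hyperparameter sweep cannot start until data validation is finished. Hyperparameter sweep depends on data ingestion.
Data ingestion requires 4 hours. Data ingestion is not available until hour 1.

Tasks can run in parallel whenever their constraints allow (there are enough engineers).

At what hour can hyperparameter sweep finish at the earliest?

19

Data ingestion waits on its own release at hour 1, so it starts at hour 1 and finishes at 1 + 4 = hour 5.
Data validation cannot begin until data ingestion (finishes hour 5). It runs from hour 5 to 5 + 9 = hour 14.
For hyperparameter sweep: data validation (finishes hour 14); data ingestion (finishes hour 5). Taking the maximum gives a start of hour 14, and it finishes at 14 + 5 = hour 19.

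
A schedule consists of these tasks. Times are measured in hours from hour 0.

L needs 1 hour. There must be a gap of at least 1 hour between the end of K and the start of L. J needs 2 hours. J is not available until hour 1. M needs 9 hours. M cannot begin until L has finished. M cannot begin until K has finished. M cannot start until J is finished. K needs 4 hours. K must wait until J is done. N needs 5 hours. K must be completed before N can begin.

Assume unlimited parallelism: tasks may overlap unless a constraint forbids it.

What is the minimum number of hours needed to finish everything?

18

After its own release at hour 1, J can start at hour 1 and finishes at hour 3.
K cannot begin until J (finishes hour 3). It runs from hour 3 to 3 + 4 = hour 7.
N cannot begin until K (finishes hour 7). It runs from hour 7 to 7 + 5 = hour 12.
L waits on K (finishes hour 7, plus 1-hour gap → hour 8), so it starts at hour 8 and finishes at 8 + 1 = hour 9.
M needs all of L (finishes hour 9); K (finishes hour 7); J (finishes hour 3). That puts its earliest start at hour 9; it finishes at 9 + 9 = hour 18.
All tasks are finished once the last one completes. Finish times: J at 3, K at 7, L at 9, M at 18, N at 12. The latest is hour 18.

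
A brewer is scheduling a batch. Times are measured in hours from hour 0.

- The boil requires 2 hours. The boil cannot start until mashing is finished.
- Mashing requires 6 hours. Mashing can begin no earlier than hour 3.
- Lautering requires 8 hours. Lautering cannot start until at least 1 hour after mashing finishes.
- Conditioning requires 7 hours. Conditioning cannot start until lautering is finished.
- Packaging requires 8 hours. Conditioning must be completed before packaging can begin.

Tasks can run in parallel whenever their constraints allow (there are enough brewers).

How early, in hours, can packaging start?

25

Mashing cannot begin until its own release at hour 3. It runs from hour 3 to 3 + 6 = hour 9.
Lautering waits on mashing (finishes hour 9, plus 1-hour gap → hour 10), so it starts at hour 10 and finishes at 10 + 8 = hour 18.
Conditioning waits on lautering (finishes hour 18), so it starts at hour 18 and finishes at 18 + 7 = hour 25.
Packaging waits on conditioning (finishes hour 25), so the earliest it can start is hour 25.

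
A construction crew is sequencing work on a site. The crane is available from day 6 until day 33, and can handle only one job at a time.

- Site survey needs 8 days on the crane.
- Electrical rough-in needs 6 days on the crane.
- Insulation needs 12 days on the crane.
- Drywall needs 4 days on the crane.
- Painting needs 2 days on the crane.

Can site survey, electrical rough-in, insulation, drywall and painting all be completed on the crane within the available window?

No

The crane window is 33 − 6 = 27 days.
Running back to back, the jobs need 8 + 6 + 12 + 4 + 2 = 32 days on the crane.
Since 32 > 27, they cannot all fit.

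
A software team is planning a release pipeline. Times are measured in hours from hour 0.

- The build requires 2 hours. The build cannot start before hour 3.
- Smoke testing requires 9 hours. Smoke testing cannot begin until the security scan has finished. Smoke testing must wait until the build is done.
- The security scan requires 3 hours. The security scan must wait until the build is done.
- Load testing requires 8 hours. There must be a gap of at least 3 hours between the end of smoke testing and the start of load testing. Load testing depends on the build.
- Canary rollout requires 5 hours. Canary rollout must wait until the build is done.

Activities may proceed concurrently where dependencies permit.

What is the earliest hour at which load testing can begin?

20

After its own release at hour 3, the build can start at hour 3 and finishes at hour 5.
After the build (finishes hour 5), the security scan can start at hour 5 and finishes at hour 8.
Smoke testing needs all of the security scan (finishes hour 8); the build (finishes hour 5). That puts its earliest start at hour 8; it finishes at 8 + 9 = hour 17.
Load testing waits on smoke testing (finishes hour 17, plus 3-hour gap → hour 20); the build (finishes hour 5). The latest of these is hour 20, which is the earliest load testing can start.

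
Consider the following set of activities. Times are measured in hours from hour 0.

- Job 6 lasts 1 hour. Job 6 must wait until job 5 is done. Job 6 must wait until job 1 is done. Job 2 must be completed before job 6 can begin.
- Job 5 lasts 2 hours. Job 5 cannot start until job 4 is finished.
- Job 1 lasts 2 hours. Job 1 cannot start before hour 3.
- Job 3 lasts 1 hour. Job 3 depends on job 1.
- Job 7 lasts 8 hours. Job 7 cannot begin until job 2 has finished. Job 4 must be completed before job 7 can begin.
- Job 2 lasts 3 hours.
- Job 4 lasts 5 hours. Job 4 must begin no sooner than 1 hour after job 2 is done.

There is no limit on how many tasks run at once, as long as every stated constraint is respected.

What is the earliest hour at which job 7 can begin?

9

Job 2 can start immediately at hour 0; it finishes at hour 3.
Job 4 cannot begin until job 2 (finishes hour 3, plus 1-hour gap → hour 4). It runs from hour 4 to 4 + 5 = hour 9.
Job 7 waits on job 2 (finishes hour 3); job 4 (finishes hour 9). The latest of these is hour 9, which is the earliest job 7 can start.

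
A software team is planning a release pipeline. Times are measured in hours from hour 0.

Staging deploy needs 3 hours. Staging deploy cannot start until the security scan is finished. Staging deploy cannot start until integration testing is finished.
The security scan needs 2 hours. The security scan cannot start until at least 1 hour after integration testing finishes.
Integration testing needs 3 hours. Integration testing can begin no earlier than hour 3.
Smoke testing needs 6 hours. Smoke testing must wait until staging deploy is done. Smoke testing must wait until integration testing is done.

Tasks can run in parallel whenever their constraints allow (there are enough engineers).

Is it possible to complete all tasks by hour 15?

No

After its own release at hour 3, integration testing can start at hour 3 and finishes at hour 6.
The security scan cannot begin until integration testing (finishes hour 6, plus 1-hour gap → hour 7). It runs from hour 7 to 7 + 2 = hour 9.
For staging deploy: the security scan (finishes hour 9); integration testing (finishes hour 6). Taking the maximum gives a start of hour 9, and it finishes at 9 + 3 = hour 12.
For smoke testing: staging deploy (finishes hour 12); integration testing (finishes hour 6). Taking the maximum gives a start of hour 12, and it finishes at 12 + 6 = hour 18.
The earliest everything can be done is hour 18, which is after the deadline of 15, so it is not possible.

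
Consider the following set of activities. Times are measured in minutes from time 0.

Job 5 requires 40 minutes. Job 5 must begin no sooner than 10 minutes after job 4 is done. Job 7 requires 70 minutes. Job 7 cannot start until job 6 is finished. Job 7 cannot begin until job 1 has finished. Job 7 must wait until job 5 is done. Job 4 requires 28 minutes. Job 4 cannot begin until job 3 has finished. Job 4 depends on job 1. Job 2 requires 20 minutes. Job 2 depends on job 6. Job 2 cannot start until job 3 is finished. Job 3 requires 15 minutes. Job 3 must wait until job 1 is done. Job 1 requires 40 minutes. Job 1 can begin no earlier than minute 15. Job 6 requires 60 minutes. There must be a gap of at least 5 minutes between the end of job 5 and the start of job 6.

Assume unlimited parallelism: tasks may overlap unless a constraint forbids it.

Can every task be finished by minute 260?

Job 1 cannot begin until its own release at minute 15. It runs from minute 15 to 15 + 40 = minute 55.
Job 3 waits on job 1 (finishes minute 55), so it starts at minute 55 and finishes at 55 + 15 = minute 70.
Job 4 cannot start until job 3 (finishes minute 70); job 1 (finishes minute 55). The controlling bound is minute 70, so job 4 finishes at 70 + 28 = minute 98.
Job 5 cannot begin until job 4 (finishes minute 98, plus 10-minute gap → minute 108). It runs from minute 108 to 108 + 40 = minute 148.
After job 5 (finishes minute 148, plus 5-minute gap → minute 153), job 6 can start at minute 153 and finishes at minute 213.
Job 7 cannot start until job 6 (finishes minute 213); job 1 (finishes minute 55); job 5 (finishes minute 148). The controlling bound is minute 213, so job 7 finishes at 213 + 70 = minute 283.
For job 2: job 6 (finishes minute 213); job 3 (finishes minute 70). Taking the maximum gives a start of minute 213, and it finishes at 213 + 20 = minute 233.
The earliest everything can be done is minute 283, which is after the deadline of 260, so it is not possible.

No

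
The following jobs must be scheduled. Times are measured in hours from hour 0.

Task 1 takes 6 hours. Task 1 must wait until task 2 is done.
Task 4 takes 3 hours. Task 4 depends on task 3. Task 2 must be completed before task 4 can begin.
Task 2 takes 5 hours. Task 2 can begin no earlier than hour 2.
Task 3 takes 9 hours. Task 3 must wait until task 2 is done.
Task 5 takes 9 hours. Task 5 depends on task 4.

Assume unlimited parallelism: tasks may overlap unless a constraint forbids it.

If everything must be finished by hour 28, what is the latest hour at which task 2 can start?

2

Task 1 has no dependents, so it just needs to finish by hour 28. Starting by 28 − 6 = hour 22 achieves that.
Task 5 has no dependents, so it just needs to finish by hour 28. Starting by 28 − 9 = hour 19 achieves that.
Since task 5 (must start by hour 19) depends on it, task 4 must finish by hour 19. Backing off its 3-hour duration gives a latest start of hour 16.
Since task 4 (must start by hour 16) depends on it, task 3 must finish by hour 16. Backing off its 9-hour duration gives a latest start of hour 7.
Task 2 must finish in time for task 1 (must start by hour 22); task 3 (must start by hour 7); task 4 (must start by hour 16). The tightest is hour 7, so task 2 must start by 7 − 5 = hour 2.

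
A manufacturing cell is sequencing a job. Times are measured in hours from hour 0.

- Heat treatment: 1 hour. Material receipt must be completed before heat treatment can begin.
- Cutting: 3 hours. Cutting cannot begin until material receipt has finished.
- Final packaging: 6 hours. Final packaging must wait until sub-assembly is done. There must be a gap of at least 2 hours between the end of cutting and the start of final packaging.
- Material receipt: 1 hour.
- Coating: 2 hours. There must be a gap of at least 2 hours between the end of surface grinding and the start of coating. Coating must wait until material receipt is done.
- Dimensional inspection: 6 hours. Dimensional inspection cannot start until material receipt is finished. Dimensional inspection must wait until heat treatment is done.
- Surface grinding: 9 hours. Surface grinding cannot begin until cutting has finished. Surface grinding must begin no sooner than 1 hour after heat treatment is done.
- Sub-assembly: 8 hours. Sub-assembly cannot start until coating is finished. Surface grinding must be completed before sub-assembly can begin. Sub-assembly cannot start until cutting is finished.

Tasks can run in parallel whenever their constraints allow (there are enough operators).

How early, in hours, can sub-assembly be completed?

Material receipt has no prerequisites, so it starts at hour 0 and finishes at hour 1.
After material receipt (finishes hour 1), heat treatment can start at hour 1 and finishes at hour 2.
Cutting waits on material receipt (finishes hour 1), so it starts at hour 1 and finishes at 1 + 3 = hour 4.
Surface grinding needs all of cutting (finishes hour 4); heat treatment (finishes hour 2, plus 1-hour gap → hour 3). That puts its earliest start at hour 4; it finishes at 4 + 9 = hour 13.
For coating: surface grinding (finishes hour 13, plus 2-hour gap → hour 15); material receipt (finishes hour 1). Taking the maximum gives a start of hour 15, and it finishes at 15 + 2 = hour 17.
Sub-assembly has to wait for coating (finishes hour 17); surface grinding (finishes hour 13); cutting (finishes hour 4). The latest of these is hour 17, so sub-assembly runs hour 17 to 17 + 8 = hour 25.

25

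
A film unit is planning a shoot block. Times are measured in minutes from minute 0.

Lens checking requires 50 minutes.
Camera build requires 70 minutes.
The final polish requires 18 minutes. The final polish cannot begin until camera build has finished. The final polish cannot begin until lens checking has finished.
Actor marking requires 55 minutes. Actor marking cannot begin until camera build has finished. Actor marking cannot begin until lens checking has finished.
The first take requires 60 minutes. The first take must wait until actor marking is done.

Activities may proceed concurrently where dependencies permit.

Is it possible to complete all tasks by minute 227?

Lens checking can start immediately at minute 0; it finishes at minute 50.
Nothing blocks camera build, so it runs from minute 0 to minute 70.
The final polish has to wait for camera build (finishes minute 70); lens checking (finishes minute 50). The latest of these is minute 70, so the final polish runs minute 70 to 70 + 18 = minute 88.
Actor marking needs all of camera build (finishes minute 70); lens checking (finishes minute 50). That puts its earliest start at minute 70; it finishes at 70 + 55 = minute 125.
The first take cannot begin until actor marking (finishes minute 125). It runs from minute 125 to 125 + 60 = minute 185.
Every task is finished by minute 185, which is no later than the deadline of 227, so the schedule is feasible.

Yes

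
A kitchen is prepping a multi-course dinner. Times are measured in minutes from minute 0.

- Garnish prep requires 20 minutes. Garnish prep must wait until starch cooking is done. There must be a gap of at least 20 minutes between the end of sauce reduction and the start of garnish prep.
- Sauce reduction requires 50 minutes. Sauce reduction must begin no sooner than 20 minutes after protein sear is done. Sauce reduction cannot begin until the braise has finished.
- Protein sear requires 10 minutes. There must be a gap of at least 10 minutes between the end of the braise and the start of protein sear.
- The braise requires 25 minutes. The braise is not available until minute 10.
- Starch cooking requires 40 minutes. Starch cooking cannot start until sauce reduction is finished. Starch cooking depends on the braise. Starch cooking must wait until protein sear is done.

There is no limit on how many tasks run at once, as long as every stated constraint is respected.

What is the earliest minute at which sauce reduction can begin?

75

After its own release at minute 10, the braise can start at minute 10 and finishes at minute 35.
After the braise (finishes minute 35, plus 10-minute gap → minute 45), protein sear can start at minute 45 and finishes at minute 55.
Sauce reduction waits on protein sear (finishes minute 55, plus 20-minute gap → minute 75); the braise (finishes minute 35). The latest of these is minute 75, which is the earliest sauce reduction can start.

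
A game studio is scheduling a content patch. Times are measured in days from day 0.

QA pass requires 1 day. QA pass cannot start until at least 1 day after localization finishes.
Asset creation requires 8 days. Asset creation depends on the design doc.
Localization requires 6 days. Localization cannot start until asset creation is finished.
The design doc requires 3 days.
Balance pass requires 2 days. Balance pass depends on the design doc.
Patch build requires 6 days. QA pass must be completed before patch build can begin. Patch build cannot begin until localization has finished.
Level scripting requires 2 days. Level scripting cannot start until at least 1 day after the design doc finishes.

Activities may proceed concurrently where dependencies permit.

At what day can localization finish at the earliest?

17

Nothing blocks the design doc, so it runs from day 0 to day 3.
Asset creation cannot begin until the design doc (finishes day 3). It runs from day 3 to 3 + 8 = day 11.
Localization waits on asset creation (finishes day 11), so it starts at day 11 and finishes at 11 + 6 = day 17.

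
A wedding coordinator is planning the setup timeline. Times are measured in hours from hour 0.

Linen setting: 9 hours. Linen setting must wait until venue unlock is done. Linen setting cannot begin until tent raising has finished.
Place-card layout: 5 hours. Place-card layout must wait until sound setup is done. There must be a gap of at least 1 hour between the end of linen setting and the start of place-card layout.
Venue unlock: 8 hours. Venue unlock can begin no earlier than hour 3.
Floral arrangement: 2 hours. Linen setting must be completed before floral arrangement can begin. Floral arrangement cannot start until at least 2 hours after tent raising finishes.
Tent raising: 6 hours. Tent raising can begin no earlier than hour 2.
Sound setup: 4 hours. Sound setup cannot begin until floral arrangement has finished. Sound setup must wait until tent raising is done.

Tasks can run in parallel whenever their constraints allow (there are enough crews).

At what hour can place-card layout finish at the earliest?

After its own release at hour 2, tent raising can start at hour 2 and finishes at hour 8.
Venue unlock waits on its own release at hour 3, so it starts at hour 3 and finishes at 3 + 8 = hour 11.
Linen setting cannot start until venue unlock (finishes hour 11); tent raising (finishes hour 8). The controlling bound is hour 11, so linen setting finishes at 11 + 9 = hour 20.
For floral arrangement: linen setting (finishes hour 20); tent raising (finishes hour 8, plus 2-hour gap → hour 10). Taking the maximum gives a start of hour 20, and it finishes at 20 + 2 = hour 22.
Sound setup has to wait for floral arrangement (finishes hour 22); tent raising (finishes hour 8). The latest of these is hour 22, so sound setup runs hour 22 to 22 + 4 = hour 26.
Place-card layout cannot start until sound setup (finishes hour 26); linen setting (finishes hour 20, plus 1-hour gap → hour 21). The controlling bound is hour 26, so place-card layout finishes at 26 + 5 = hour 31.

31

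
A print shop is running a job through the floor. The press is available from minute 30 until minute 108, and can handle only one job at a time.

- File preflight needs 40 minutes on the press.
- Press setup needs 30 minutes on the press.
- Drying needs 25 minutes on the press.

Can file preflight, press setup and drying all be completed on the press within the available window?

The press window is 108 − 30 = 78 minutes.
Running back to back, the jobs need 40 + 30 + 25 = 95 minutes on the press.
Since 95 > 78, they cannot all fit.

No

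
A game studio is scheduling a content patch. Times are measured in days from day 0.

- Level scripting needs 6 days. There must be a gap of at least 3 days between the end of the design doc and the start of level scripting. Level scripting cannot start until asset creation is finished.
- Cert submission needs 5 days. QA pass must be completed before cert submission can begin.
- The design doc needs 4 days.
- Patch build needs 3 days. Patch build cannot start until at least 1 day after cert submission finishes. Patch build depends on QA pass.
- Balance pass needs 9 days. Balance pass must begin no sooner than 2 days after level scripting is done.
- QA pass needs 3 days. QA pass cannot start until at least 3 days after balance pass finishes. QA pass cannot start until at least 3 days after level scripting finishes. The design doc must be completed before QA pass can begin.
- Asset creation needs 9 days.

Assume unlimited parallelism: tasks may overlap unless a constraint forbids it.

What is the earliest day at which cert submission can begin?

Asset creation has no prerequisites, so it starts at day 0 and finishes at day 9.
Nothing blocks the design doc, so it runs from day 0 to day 4.
For level scripting: the design doc (finishes day 4, plus 3-day gap → day 7); asset creation (finishes day 9). Taking the maximum gives a start of day 9, and it finishes at 9 + 6 = day 15.
Balance pass waits on level scripting (finishes day 15, plus 2-day gap → day 17), so it starts at day 17 and finishes at 17 + 9 = day 26.
QA pass has to wait for balance pass (finishes day 26, plus 3-day gap → day 29); level scripting (finishes day 15, plus 3-day gap → day 18); the design doc (finishes day 4). The latest of these is day 29, so QA pass runs day 29 to 29 + 3 = day 32.
Cert submission waits on QA pass (finishes day 32), so the earliest it can start is day 32.

32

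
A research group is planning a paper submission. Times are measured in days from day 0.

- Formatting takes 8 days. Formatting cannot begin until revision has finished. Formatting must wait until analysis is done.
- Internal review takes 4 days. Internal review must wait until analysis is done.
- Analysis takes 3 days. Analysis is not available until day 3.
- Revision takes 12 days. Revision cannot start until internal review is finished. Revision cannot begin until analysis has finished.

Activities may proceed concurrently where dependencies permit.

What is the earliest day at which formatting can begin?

22

Analysis waits on its own release at day 3, so it starts at day 3 and finishes at 3 + 3 = day 6.
Internal review waits on analysis (finishes day 6), so it starts at day 6 and finishes at 6 + 4 = day 10.
For revision: internal review (finishes day 10); analysis (finishes day 6). Taking the maximum gives a start of day 10, and it finishes at 10 + 12 = day 22.
Formatting waits on revision (finishes day 22); analysis (finishes day 6). The latest of these is day 22, which is the earliest formatting can start.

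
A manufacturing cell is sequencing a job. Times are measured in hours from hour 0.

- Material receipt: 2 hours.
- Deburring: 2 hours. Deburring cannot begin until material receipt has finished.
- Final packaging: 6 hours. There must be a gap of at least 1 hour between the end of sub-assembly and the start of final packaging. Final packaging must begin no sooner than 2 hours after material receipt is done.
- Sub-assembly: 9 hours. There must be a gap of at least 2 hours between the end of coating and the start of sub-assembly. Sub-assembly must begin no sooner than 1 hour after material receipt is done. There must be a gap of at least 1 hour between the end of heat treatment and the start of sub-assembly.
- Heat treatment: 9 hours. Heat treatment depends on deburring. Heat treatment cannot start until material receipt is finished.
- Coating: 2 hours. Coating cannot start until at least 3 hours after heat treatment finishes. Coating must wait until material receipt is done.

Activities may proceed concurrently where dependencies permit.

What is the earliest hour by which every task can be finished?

Material receipt can start immediately at hour 0; it finishes at hour 2.
After material receipt (finishes hour 2), deburring can start at hour 2 and finishes at hour 4.
Heat treatment needs all of deburring (finishes hour 4); material receipt (finishes hour 2). That puts its earliest start at hour 4; it finishes at 4 + 9 = hour 13.
For coating: heat treatment (finishes hour 13, plus 3-hour gap → hour 16); material receipt (finishes hour 2). Taking the maximum gives a start of hour 16, and it finishes at 16 + 2 = hour 18.
Sub-assembly cannot start until coating (finishes hour 18, plus 2-hour gap → hour 20); material receipt (finishes hour 2, plus 1-hour gap → hour 3); heat treatment (finishes hour 13, plus 1-hour gap → hour 14). The controlling bound is hour 20, so sub-assembly finishes at 20 + 9 = hour 29.
Final packaging needs all of sub-assembly (finishes hour 29, plus 1-hour gap → hour 30); material receipt (finishes hour 2, plus 2-hour gap → hour 4). That puts its earliest start at hour 30; it finishes at 30 + 6 = hour 36.
All tasks are finished once the last one completes. Finish times: Material receipt at 2, Deburring at 4, Heat treatment at 13, Coating at 18, Sub-assembly at 29, Final packaging at 36. The latest is hour 36.

36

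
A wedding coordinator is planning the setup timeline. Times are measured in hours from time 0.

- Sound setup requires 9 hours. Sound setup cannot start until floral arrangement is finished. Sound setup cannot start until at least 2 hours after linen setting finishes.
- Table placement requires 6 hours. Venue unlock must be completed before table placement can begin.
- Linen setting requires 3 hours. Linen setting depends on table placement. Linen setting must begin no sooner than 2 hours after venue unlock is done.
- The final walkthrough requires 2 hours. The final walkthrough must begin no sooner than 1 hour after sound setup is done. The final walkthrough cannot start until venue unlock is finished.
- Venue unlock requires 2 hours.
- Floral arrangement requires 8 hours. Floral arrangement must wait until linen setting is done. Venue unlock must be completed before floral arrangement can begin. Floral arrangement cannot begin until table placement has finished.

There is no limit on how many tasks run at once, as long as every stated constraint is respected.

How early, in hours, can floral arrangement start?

Venue unlock can start immediately at hour 0; it finishes at hour 2.
Table placement cannot begin until venue unlock (finishes hour 2). It runs from hour 2 to 2 + 6 = hour 8.
Linen setting cannot start until table placement (finishes hour 8); venue unlock (finishes hour 2, plus 2-hour gap → hour 4). The controlling bound is hour 8, so linen setting finishes at 8 + 3 = hour 11.
Floral arrangement waits on linen setting (finishes hour 11); venue unlock (finishes hour 2); table placement (finishes hour 8). The latest of these is hour 11, which is the earliest floral arrangement can start.

11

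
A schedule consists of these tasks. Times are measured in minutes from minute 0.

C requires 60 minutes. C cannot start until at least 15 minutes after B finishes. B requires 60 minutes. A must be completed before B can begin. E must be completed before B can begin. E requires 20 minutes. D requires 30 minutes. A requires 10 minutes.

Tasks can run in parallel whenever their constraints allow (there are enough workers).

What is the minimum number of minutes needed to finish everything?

155

E can start immediately at minute 0; it finishes at minute 20.
D can start immediately at minute 0; it finishes at minute 30.
A has no prerequisites, so it starts at minute 0 and finishes at minute 10.
B has to wait for A (finishes minute 10); E (finishes minute 20). The latest of these is minute 20, so B runs minute 20 to 20 + 60 = minute 80.
C cannot begin until B (finishes minute 80, plus 15-minute gap → minute 95). It runs from minute 95 to 95 + 60 = minute 155.
All tasks are finished once the last one completes. Finish times: A at 10, B at 80, C at 155, D at 30, E at 20. The latest is minute 155.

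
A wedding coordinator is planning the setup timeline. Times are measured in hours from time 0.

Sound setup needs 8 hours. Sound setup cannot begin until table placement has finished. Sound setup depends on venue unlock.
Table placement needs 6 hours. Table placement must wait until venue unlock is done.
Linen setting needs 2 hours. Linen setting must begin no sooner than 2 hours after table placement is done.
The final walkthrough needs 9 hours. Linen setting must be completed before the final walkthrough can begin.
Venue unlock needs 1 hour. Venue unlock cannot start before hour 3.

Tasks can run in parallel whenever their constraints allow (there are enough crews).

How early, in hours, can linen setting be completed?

14

Venue unlock cannot begin until its own release at hour 3. It runs from hour 3 to 3 + 1 = hour 4.
Table placement waits on venue unlock (finishes hour 4), so it starts at hour 4 and finishes at 4 + 6 = hour 10.
Linen setting cannot begin until table placement (finishes hour 10, plus 2-hour gap → hour 12). It runs from hour 12 to 12 + 2 = hour 14.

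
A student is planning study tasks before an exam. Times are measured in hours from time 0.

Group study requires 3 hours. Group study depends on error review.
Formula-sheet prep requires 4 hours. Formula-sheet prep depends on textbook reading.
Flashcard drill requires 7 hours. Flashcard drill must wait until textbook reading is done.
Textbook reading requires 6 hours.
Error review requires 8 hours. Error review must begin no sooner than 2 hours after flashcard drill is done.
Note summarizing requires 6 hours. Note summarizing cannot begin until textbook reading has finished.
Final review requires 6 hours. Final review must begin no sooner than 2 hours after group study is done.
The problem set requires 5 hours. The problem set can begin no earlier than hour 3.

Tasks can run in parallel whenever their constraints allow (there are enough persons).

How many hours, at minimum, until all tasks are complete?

The problem set waits on its own release at hour 3, so it starts at hour 3 and finishes at 3 + 5 = hour 8.
Textbook reading can start immediately at hour 0; it finishes at hour 6.
Formula-sheet prep cannot begin until textbook reading (finishes hour 6). It runs from hour 6 to 6 + 4 = hour 10.
Note summarizing cannot begin until textbook reading (finishes hour 6). It runs from hour 6 to 6 + 6 = hour 12.
After textbook reading (finishes hour 6), flashcard drill can start at hour 6 and finishes at hour 13.
After flashcard drill (finishes hour 13, plus 2-hour gap → hour 15), error review can start at hour 15 and finishes at hour 23.
Group study waits on error review (finishes hour 23), so it starts at hour 23 and finishes at 23 + 3 = hour 26.
Final review cannot begin until group study (finishes hour 26, plus 2-hour gap → hour 28). It runs from hour 28 to 28 + 6 = hour 34.
All tasks are finished once the last one completes. Finish times: Textbook reading at 6, The problem set at 8, Flashcard drill at 13, Error review at 23, Group study at 26, Note summarizing at 12, Formula-sheet prep at 10, Final review at 34. The latest is hour 34.

34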